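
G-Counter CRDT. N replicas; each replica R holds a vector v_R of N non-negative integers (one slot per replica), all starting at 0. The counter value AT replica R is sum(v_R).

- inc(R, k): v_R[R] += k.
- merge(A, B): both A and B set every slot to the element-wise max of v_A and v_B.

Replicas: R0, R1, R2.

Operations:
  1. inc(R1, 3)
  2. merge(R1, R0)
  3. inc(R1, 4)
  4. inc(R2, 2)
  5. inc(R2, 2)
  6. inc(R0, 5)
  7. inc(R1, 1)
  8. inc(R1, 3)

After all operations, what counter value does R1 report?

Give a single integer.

Answer: 11

Derivation:
Op 1: inc R1 by 3 -> R1=(0,3,0) value=3
Op 2: merge R1<->R0 -> R1=(0,3,0) R0=(0,3,0)
Op 3: inc R1 by 4 -> R1=(0,7,0) value=7
Op 4: inc R2 by 2 -> R2=(0,0,2) value=2
Op 5: inc R2 by 2 -> R2=(0,0,4) value=4
Op 6: inc R0 by 5 -> R0=(5,3,0) value=8
Op 7: inc R1 by 1 -> R1=(0,8,0) value=8
Op 8: inc R1 by 3 -> R1=(0,11,0) value=11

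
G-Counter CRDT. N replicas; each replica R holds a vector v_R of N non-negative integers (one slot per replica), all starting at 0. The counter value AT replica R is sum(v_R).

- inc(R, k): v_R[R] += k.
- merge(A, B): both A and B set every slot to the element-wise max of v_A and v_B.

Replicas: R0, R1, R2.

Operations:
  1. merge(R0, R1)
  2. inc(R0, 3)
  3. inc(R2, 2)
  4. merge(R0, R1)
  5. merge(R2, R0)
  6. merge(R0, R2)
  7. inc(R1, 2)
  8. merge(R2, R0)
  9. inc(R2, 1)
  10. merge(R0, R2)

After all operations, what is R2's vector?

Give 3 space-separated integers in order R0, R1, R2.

Op 1: merge R0<->R1 -> R0=(0,0,0) R1=(0,0,0)
Op 2: inc R0 by 3 -> R0=(3,0,0) value=3
Op 3: inc R2 by 2 -> R2=(0,0,2) value=2
Op 4: merge R0<->R1 -> R0=(3,0,0) R1=(3,0,0)
Op 5: merge R2<->R0 -> R2=(3,0,2) R0=(3,0,2)
Op 6: merge R0<->R2 -> R0=(3,0,2) R2=(3,0,2)
Op 7: inc R1 by 2 -> R1=(3,2,0) value=5
Op 8: merge R2<->R0 -> R2=(3,0,2) R0=(3,0,2)
Op 9: inc R2 by 1 -> R2=(3,0,3) value=6
Op 10: merge R0<->R2 -> R0=(3,0,3) R2=(3,0,3)

Answer: 3 0 3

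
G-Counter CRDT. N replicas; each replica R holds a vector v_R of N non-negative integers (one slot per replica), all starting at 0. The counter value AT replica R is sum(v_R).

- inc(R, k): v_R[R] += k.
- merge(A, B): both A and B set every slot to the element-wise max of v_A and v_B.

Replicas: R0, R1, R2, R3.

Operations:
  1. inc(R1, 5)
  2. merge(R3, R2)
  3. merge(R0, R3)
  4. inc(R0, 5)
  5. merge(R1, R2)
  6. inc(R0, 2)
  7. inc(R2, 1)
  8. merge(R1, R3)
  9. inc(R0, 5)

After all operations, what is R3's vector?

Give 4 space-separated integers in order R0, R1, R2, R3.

Answer: 0 5 0 0

Derivation:
Op 1: inc R1 by 5 -> R1=(0,5,0,0) value=5
Op 2: merge R3<->R2 -> R3=(0,0,0,0) R2=(0,0,0,0)
Op 3: merge R0<->R3 -> R0=(0,0,0,0) R3=(0,0,0,0)
Op 4: inc R0 by 5 -> R0=(5,0,0,0) value=5
Op 5: merge R1<->R2 -> R1=(0,5,0,0) R2=(0,5,0,0)
Op 6: inc R0 by 2 -> R0=(7,0,0,0) value=7
Op 7: inc R2 by 1 -> R2=(0,5,1,0) value=6
Op 8: merge R1<->R3 -> R1=(0,5,0,0) R3=(0,5,0,0)
Op 9: inc R0 by 5 -> R0=(12,0,0,0) value=12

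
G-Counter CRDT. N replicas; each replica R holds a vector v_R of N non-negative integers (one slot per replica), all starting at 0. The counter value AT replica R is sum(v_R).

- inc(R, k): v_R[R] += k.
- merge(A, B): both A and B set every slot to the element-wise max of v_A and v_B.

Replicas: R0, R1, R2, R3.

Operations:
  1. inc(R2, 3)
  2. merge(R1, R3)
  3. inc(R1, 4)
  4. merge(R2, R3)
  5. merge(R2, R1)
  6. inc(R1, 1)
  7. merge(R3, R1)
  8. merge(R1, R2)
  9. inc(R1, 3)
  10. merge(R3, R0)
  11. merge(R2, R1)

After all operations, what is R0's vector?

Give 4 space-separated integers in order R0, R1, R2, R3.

Answer: 0 5 3 0

Derivation:
Op 1: inc R2 by 3 -> R2=(0,0,3,0) value=3
Op 2: merge R1<->R3 -> R1=(0,0,0,0) R3=(0,0,0,0)
Op 3: inc R1 by 4 -> R1=(0,4,0,0) value=4
Op 4: merge R2<->R3 -> R2=(0,0,3,0) R3=(0,0,3,0)
Op 5: merge R2<->R1 -> R2=(0,4,3,0) R1=(0,4,3,0)
Op 6: inc R1 by 1 -> R1=(0,5,3,0) value=8
Op 7: merge R3<->R1 -> R3=(0,5,3,0) R1=(0,5,3,0)
Op 8: merge R1<->R2 -> R1=(0,5,3,0) R2=(0,5,3,0)
Op 9: inc R1 by 3 -> R1=(0,8,3,0) value=11
Op 10: merge R3<->R0 -> R3=(0,5,3,0) R0=(0,5,3,0)
Op 11: merge R2<->R1 -> R2=(0,8,3,0) R1=(0,8,3,0)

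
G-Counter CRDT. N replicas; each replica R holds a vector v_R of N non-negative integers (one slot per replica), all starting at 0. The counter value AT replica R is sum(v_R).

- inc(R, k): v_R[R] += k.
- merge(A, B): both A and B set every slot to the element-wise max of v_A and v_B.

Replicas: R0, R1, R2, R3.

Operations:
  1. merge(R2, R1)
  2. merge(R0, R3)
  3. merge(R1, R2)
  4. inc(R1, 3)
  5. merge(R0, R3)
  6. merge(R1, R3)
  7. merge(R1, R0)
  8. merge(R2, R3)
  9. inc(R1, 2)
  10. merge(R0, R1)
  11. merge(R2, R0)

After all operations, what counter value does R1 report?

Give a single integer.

Op 1: merge R2<->R1 -> R2=(0,0,0,0) R1=(0,0,0,0)
Op 2: merge R0<->R3 -> R0=(0,0,0,0) R3=(0,0,0,0)
Op 3: merge R1<->R2 -> R1=(0,0,0,0) R2=(0,0,0,0)
Op 4: inc R1 by 3 -> R1=(0,3,0,0) value=3
Op 5: merge R0<->R3 -> R0=(0,0,0,0) R3=(0,0,0,0)
Op 6: merge R1<->R3 -> R1=(0,3,0,0) R3=(0,3,0,0)
Op 7: merge R1<->R0 -> R1=(0,3,0,0) R0=(0,3,0,0)
Op 8: merge R2<->R3 -> R2=(0,3,0,0) R3=(0,3,0,0)
Op 9: inc R1 by 2 -> R1=(0,5,0,0) value=5
Op 10: merge R0<->R1 -> R0=(0,5,0,0) R1=(0,5,0,0)
Op 11: merge R2<->R0 -> R2=(0,5,0,0) R0=(0,5,0,0)

Answer: 5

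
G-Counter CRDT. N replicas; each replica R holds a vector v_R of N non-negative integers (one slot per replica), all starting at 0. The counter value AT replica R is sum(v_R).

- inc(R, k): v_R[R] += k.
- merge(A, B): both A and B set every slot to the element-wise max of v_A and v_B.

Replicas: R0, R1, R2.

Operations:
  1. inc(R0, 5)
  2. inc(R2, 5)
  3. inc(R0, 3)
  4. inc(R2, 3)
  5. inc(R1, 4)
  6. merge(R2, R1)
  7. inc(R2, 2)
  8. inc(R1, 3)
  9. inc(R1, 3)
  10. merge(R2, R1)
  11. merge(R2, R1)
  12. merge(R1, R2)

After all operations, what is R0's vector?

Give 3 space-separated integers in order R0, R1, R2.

Answer: 8 0 0

Derivation:
Op 1: inc R0 by 5 -> R0=(5,0,0) value=5
Op 2: inc R2 by 5 -> R2=(0,0,5) value=5
Op 3: inc R0 by 3 -> R0=(8,0,0) value=8
Op 4: inc R2 by 3 -> R2=(0,0,8) value=8
Op 5: inc R1 by 4 -> R1=(0,4,0) value=4
Op 6: merge R2<->R1 -> R2=(0,4,8) R1=(0,4,8)
Op 7: inc R2 by 2 -> R2=(0,4,10) value=14
Op 8: inc R1 by 3 -> R1=(0,7,8) value=15
Op 9: inc R1 by 3 -> R1=(0,10,8) value=18
Op 10: merge R2<->R1 -> R2=(0,10,10) R1=(0,10,10)
Op 11: merge R2<->R1 -> R2=(0,10,10) R1=(0,10,10)
Op 12: merge R1<->R2 -> R1=(0,10,10) R2=(0,10,10)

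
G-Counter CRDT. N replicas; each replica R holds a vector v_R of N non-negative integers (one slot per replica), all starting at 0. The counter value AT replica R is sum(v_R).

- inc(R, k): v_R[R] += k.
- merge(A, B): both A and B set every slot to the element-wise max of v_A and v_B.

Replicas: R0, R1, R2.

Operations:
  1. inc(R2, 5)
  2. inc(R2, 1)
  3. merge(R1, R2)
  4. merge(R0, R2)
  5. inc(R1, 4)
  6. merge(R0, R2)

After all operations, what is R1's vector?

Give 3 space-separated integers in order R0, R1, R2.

Answer: 0 4 6

Derivation:
Op 1: inc R2 by 5 -> R2=(0,0,5) value=5
Op 2: inc R2 by 1 -> R2=(0,0,6) value=6
Op 3: merge R1<->R2 -> R1=(0,0,6) R2=(0,0,6)
Op 4: merge R0<->R2 -> R0=(0,0,6) R2=(0,0,6)
Op 5: inc R1 by 4 -> R1=(0,4,6) value=10
Op 6: merge R0<->R2 -> R0=(0,0,6) R2=(0,0,6)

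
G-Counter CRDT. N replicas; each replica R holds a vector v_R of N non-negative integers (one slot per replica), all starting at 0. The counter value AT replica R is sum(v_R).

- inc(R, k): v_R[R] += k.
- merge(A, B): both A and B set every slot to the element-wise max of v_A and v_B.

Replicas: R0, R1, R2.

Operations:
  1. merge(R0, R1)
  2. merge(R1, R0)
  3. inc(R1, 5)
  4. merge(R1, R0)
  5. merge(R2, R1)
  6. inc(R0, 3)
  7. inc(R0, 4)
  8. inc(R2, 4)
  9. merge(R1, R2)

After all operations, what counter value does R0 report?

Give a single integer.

Op 1: merge R0<->R1 -> R0=(0,0,0) R1=(0,0,0)
Op 2: merge R1<->R0 -> R1=(0,0,0) R0=(0,0,0)
Op 3: inc R1 by 5 -> R1=(0,5,0) value=5
Op 4: merge R1<->R0 -> R1=(0,5,0) R0=(0,5,0)
Op 5: merge R2<->R1 -> R2=(0,5,0) R1=(0,5,0)
Op 6: inc R0 by 3 -> R0=(3,5,0) value=8
Op 7: inc R0 by 4 -> R0=(7,5,0) value=12
Op 8: inc R2 by 4 -> R2=(0,5,4) value=9
Op 9: merge R1<->R2 -> R1=(0,5,4) R2=(0,5,4)

Answer: 12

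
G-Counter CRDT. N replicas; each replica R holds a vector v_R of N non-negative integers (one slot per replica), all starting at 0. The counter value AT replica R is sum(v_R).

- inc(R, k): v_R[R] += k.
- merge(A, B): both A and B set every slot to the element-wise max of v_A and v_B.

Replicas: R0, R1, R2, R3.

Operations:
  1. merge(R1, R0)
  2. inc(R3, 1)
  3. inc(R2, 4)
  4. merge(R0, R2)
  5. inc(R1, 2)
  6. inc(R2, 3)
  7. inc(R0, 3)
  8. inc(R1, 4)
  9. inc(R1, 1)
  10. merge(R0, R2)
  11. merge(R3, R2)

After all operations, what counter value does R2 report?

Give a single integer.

Op 1: merge R1<->R0 -> R1=(0,0,0,0) R0=(0,0,0,0)
Op 2: inc R3 by 1 -> R3=(0,0,0,1) value=1
Op 3: inc R2 by 4 -> R2=(0,0,4,0) value=4
Op 4: merge R0<->R2 -> R0=(0,0,4,0) R2=(0,0,4,0)
Op 5: inc R1 by 2 -> R1=(0,2,0,0) value=2
Op 6: inc R2 by 3 -> R2=(0,0,7,0) value=7
Op 7: inc R0 by 3 -> R0=(3,0,4,0) value=7
Op 8: inc R1 by 4 -> R1=(0,6,0,0) value=6
Op 9: inc R1 by 1 -> R1=(0,7,0,0) value=7
Op 10: merge R0<->R2 -> R0=(3,0,7,0) R2=(3,0,7,0)
Op 11: merge R3<->R2 -> R3=(3,0,7,1) R2=(3,0,7,1)

Answer: 11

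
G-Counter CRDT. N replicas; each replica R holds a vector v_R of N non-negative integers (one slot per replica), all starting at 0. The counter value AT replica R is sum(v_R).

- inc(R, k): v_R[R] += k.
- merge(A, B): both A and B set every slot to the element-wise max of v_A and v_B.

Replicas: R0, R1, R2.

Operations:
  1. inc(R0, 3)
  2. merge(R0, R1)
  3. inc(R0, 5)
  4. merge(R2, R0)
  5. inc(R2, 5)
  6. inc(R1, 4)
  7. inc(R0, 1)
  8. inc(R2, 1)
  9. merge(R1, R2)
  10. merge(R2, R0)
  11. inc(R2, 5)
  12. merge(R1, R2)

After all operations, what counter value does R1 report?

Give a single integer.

Op 1: inc R0 by 3 -> R0=(3,0,0) value=3
Op 2: merge R0<->R1 -> R0=(3,0,0) R1=(3,0,0)
Op 3: inc R0 by 5 -> R0=(8,0,0) value=8
Op 4: merge R2<->R0 -> R2=(8,0,0) R0=(8,0,0)
Op 5: inc R2 by 5 -> R2=(8,0,5) value=13
Op 6: inc R1 by 4 -> R1=(3,4,0) value=7
Op 7: inc R0 by 1 -> R0=(9,0,0) value=9
Op 8: inc R2 by 1 -> R2=(8,0,6) value=14
Op 9: merge R1<->R2 -> R1=(8,4,6) R2=(8,4,6)
Op 10: merge R2<->R0 -> R2=(9,4,6) R0=(9,4,6)
Op 11: inc R2 by 5 -> R2=(9,4,11) value=24
Op 12: merge R1<->R2 -> R1=(9,4,11) R2=(9,4,11)

Answer: 24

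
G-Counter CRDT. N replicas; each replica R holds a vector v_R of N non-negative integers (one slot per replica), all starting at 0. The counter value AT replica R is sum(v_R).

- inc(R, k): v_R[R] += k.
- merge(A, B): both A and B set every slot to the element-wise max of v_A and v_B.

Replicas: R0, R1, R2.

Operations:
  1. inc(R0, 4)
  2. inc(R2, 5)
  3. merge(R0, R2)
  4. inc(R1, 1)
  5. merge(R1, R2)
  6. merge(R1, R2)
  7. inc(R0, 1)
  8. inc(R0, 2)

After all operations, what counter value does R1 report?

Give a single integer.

Answer: 10

Derivation:
Op 1: inc R0 by 4 -> R0=(4,0,0) value=4
Op 2: inc R2 by 5 -> R2=(0,0,5) value=5
Op 3: merge R0<->R2 -> R0=(4,0,5) R2=(4,0,5)
Op 4: inc R1 by 1 -> R1=(0,1,0) value=1
Op 5: merge R1<->R2 -> R1=(4,1,5) R2=(4,1,5)
Op 6: merge R1<->R2 -> R1=(4,1,5) R2=(4,1,5)
Op 7: inc R0 by 1 -> R0=(5,0,5) value=10
Op 8: inc R0 by 2 -> R0=(7,0,5) value=12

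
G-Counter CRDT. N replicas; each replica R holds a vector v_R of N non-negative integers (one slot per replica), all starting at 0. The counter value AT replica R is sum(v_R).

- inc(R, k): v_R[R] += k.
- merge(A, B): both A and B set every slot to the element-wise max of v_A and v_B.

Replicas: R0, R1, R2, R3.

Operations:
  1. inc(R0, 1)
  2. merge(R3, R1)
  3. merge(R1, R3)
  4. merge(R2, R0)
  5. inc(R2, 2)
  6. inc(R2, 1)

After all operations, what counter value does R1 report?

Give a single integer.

Op 1: inc R0 by 1 -> R0=(1,0,0,0) value=1
Op 2: merge R3<->R1 -> R3=(0,0,0,0) R1=(0,0,0,0)
Op 3: merge R1<->R3 -> R1=(0,0,0,0) R3=(0,0,0,0)
Op 4: merge R2<->R0 -> R2=(1,0,0,0) R0=(1,0,0,0)
Op 5: inc R2 by 2 -> R2=(1,0,2,0) value=3
Op 6: inc R2 by 1 -> R2=(1,0,3,0) value=4

Answer: 0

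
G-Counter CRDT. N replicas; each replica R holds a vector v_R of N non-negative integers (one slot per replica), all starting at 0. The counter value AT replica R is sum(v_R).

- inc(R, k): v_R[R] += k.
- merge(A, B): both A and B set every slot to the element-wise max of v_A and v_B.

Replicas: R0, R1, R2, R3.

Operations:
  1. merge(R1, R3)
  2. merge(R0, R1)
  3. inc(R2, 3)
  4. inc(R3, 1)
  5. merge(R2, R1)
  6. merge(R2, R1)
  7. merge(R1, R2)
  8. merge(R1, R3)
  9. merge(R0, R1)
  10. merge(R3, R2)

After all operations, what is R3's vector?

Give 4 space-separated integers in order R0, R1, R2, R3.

Op 1: merge R1<->R3 -> R1=(0,0,0,0) R3=(0,0,0,0)
Op 2: merge R0<->R1 -> R0=(0,0,0,0) R1=(0,0,0,0)
Op 3: inc R2 by 3 -> R2=(0,0,3,0) value=3
Op 4: inc R3 by 1 -> R3=(0,0,0,1) value=1
Op 5: merge R2<->R1 -> R2=(0,0,3,0) R1=(0,0,3,0)
Op 6: merge R2<->R1 -> R2=(0,0,3,0) R1=(0,0,3,0)
Op 7: merge R1<->R2 -> R1=(0,0,3,0) R2=(0,0,3,0)
Op 8: merge R1<->R3 -> R1=(0,0,3,1) R3=(0,0,3,1)
Op 9: merge R0<->R1 -> R0=(0,0,3,1) R1=(0,0,3,1)
Op 10: merge R3<->R2 -> R3=(0,0,3,1) R2=(0,0,3,1)

Answer: 0 0 3 1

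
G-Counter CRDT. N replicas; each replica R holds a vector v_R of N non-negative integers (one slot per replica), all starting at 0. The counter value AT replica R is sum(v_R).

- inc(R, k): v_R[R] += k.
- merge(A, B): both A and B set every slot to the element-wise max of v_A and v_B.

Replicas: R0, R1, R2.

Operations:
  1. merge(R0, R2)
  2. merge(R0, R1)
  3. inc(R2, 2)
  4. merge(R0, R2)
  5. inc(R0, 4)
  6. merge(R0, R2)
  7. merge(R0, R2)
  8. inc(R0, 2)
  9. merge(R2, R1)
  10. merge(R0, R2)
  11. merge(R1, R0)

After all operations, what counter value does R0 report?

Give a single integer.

Answer: 8

Derivation:
Op 1: merge R0<->R2 -> R0=(0,0,0) R2=(0,0,0)
Op 2: merge R0<->R1 -> R0=(0,0,0) R1=(0,0,0)
Op 3: inc R2 by 2 -> R2=(0,0,2) value=2
Op 4: merge R0<->R2 -> R0=(0,0,2) R2=(0,0,2)
Op 5: inc R0 by 4 -> R0=(4,0,2) value=6
Op 6: merge R0<->R2 -> R0=(4,0,2) R2=(4,0,2)
Op 7: merge R0<->R2 -> R0=(4,0,2) R2=(4,0,2)
Op 8: inc R0 by 2 -> R0=(6,0,2) value=8
Op 9: merge R2<->R1 -> R2=(4,0,2) R1=(4,0,2)
Op 10: merge R0<->R2 -> R0=(6,0,2) R2=(6,0,2)
Op 11: merge R1<->R0 -> R1=(6,0,2) R0=(6,0,2)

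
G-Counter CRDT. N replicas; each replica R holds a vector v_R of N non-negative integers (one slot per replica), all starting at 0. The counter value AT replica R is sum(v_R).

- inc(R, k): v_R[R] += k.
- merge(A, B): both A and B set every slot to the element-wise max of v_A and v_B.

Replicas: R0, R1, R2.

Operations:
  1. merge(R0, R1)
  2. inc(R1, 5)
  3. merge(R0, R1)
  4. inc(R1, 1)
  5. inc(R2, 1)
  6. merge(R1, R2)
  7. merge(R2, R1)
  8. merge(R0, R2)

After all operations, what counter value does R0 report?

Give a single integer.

Answer: 7

Derivation:
Op 1: merge R0<->R1 -> R0=(0,0,0) R1=(0,0,0)
Op 2: inc R1 by 5 -> R1=(0,5,0) value=5
Op 3: merge R0<->R1 -> R0=(0,5,0) R1=(0,5,0)
Op 4: inc R1 by 1 -> R1=(0,6,0) value=6
Op 5: inc R2 by 1 -> R2=(0,0,1) value=1
Op 6: merge R1<->R2 -> R1=(0,6,1) R2=(0,6,1)
Op 7: merge R2<->R1 -> R2=(0,6,1) R1=(0,6,1)
Op 8: merge R0<->R2 -> R0=(0,6,1) R2=(0,6,1)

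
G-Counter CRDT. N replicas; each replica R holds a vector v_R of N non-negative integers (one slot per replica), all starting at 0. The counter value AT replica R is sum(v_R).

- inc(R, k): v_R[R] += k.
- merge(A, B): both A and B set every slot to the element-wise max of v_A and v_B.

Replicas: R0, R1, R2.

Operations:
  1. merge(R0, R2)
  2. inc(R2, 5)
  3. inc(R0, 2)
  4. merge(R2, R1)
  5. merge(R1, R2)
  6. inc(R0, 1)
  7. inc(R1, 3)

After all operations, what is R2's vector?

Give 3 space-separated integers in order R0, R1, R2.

Op 1: merge R0<->R2 -> R0=(0,0,0) R2=(0,0,0)
Op 2: inc R2 by 5 -> R2=(0,0,5) value=5
Op 3: inc R0 by 2 -> R0=(2,0,0) value=2
Op 4: merge R2<->R1 -> R2=(0,0,5) R1=(0,0,5)
Op 5: merge R1<->R2 -> R1=(0,0,5) R2=(0,0,5)
Op 6: inc R0 by 1 -> R0=(3,0,0) value=3
Op 7: inc R1 by 3 -> R1=(0,3,5) value=8

Answer: 0 0 5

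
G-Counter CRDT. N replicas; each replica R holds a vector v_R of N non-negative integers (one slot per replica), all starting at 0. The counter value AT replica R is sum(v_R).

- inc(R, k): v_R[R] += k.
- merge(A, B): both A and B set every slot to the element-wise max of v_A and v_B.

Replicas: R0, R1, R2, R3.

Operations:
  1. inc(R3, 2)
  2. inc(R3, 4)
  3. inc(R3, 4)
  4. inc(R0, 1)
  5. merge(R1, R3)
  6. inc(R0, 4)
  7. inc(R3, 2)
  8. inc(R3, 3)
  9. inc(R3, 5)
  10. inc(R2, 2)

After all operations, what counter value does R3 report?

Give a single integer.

Answer: 20

Derivation:
Op 1: inc R3 by 2 -> R3=(0,0,0,2) value=2
Op 2: inc R3 by 4 -> R3=(0,0,0,6) value=6
Op 3: inc R3 by 4 -> R3=(0,0,0,10) value=10
Op 4: inc R0 by 1 -> R0=(1,0,0,0) value=1
Op 5: merge R1<->R3 -> R1=(0,0,0,10) R3=(0,0,0,10)
Op 6: inc R0 by 4 -> R0=(5,0,0,0) value=5
Op 7: inc R3 by 2 -> R3=(0,0,0,12) value=12
Op 8: inc R3 by 3 -> R3=(0,0,0,15) value=15
Op 9: inc R3 by 5 -> R3=(0,0,0,20) value=20
Op 10: inc R2 by 2 -> R2=(0,0,2,0) value=2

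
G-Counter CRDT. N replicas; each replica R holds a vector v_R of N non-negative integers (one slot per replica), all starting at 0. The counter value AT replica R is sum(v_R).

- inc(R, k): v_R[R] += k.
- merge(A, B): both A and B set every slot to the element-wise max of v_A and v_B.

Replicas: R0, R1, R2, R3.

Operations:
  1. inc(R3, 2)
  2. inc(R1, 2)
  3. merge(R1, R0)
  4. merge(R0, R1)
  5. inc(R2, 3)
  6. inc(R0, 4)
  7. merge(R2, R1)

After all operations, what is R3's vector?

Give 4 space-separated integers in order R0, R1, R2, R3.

Op 1: inc R3 by 2 -> R3=(0,0,0,2) value=2
Op 2: inc R1 by 2 -> R1=(0,2,0,0) value=2
Op 3: merge R1<->R0 -> R1=(0,2,0,0) R0=(0,2,0,0)
Op 4: merge R0<->R1 -> R0=(0,2,0,0) R1=(0,2,0,0)
Op 5: inc R2 by 3 -> R2=(0,0,3,0) value=3
Op 6: inc R0 by 4 -> R0=(4,2,0,0) value=6
Op 7: merge R2<->R1 -> R2=(0,2,3,0) R1=(0,2,3,0)

Answer: 0 0 0 2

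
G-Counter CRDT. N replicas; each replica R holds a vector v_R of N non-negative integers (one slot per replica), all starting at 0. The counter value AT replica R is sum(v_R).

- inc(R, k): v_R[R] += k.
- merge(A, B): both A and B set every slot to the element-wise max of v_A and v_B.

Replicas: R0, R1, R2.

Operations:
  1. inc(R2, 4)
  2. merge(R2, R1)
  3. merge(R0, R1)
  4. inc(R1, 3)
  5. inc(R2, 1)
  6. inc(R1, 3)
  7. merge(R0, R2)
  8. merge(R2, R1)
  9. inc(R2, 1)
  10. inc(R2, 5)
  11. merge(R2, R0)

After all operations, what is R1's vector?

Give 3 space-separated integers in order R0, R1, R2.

Op 1: inc R2 by 4 -> R2=(0,0,4) value=4
Op 2: merge R2<->R1 -> R2=(0,0,4) R1=(0,0,4)
Op 3: merge R0<->R1 -> R0=(0,0,4) R1=(0,0,4)
Op 4: inc R1 by 3 -> R1=(0,3,4) value=7
Op 5: inc R2 by 1 -> R2=(0,0,5) value=5
Op 6: inc R1 by 3 -> R1=(0,6,4) value=10
Op 7: merge R0<->R2 -> R0=(0,0,5) R2=(0,0,5)
Op 8: merge R2<->R1 -> R2=(0,6,5) R1=(0,6,5)
Op 9: inc R2 by 1 -> R2=(0,6,6) value=12
Op 10: inc R2 by 5 -> R2=(0,6,11) value=17
Op 11: merge R2<->R0 -> R2=(0,6,11) R0=(0,6,11)

Answer: 0 6 5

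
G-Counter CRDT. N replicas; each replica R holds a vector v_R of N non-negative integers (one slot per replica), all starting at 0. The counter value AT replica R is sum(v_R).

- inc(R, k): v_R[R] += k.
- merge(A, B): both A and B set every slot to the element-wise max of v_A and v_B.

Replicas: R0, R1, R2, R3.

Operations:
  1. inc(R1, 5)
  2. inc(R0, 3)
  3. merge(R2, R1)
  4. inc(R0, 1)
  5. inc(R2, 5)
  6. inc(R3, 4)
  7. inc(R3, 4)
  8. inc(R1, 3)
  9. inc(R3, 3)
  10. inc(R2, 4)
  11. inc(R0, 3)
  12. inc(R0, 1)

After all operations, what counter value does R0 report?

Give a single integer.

Op 1: inc R1 by 5 -> R1=(0,5,0,0) value=5
Op 2: inc R0 by 3 -> R0=(3,0,0,0) value=3
Op 3: merge R2<->R1 -> R2=(0,5,0,0) R1=(0,5,0,0)
Op 4: inc R0 by 1 -> R0=(4,0,0,0) value=4
Op 5: inc R2 by 5 -> R2=(0,5,5,0) value=10
Op 6: inc R3 by 4 -> R3=(0,0,0,4) value=4
Op 7: inc R3 by 4 -> R3=(0,0,0,8) value=8
Op 8: inc R1 by 3 -> R1=(0,8,0,0) value=8
Op 9: inc R3 by 3 -> R3=(0,0,0,11) value=11
Op 10: inc R2 by 4 -> R2=(0,5,9,0) value=14
Op 11: inc R0 by 3 -> R0=(7,0,0,0) value=7
Op 12: inc R0 by 1 -> R0=(8,0,0,0) value=8

Answer: 8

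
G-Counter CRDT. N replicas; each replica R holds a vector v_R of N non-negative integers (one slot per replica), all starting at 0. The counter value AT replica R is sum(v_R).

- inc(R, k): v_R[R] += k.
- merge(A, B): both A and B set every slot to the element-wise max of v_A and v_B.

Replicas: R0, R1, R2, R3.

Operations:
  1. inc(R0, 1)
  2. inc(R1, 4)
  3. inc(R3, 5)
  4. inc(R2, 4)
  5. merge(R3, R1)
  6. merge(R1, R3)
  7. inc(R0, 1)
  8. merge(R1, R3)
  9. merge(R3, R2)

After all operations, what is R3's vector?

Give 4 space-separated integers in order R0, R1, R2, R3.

Op 1: inc R0 by 1 -> R0=(1,0,0,0) value=1
Op 2: inc R1 by 4 -> R1=(0,4,0,0) value=4
Op 3: inc R3 by 5 -> R3=(0,0,0,5) value=5
Op 4: inc R2 by 4 -> R2=(0,0,4,0) value=4
Op 5: merge R3<->R1 -> R3=(0,4,0,5) R1=(0,4,0,5)
Op 6: merge R1<->R3 -> R1=(0,4,0,5) R3=(0,4,0,5)
Op 7: inc R0 by 1 -> R0=(2,0,0,0) value=2
Op 8: merge R1<->R3 -> R1=(0,4,0,5) R3=(0,4,0,5)
Op 9: merge R3<->R2 -> R3=(0,4,4,5) R2=(0,4,4,5)

Answer: 0 4 4 5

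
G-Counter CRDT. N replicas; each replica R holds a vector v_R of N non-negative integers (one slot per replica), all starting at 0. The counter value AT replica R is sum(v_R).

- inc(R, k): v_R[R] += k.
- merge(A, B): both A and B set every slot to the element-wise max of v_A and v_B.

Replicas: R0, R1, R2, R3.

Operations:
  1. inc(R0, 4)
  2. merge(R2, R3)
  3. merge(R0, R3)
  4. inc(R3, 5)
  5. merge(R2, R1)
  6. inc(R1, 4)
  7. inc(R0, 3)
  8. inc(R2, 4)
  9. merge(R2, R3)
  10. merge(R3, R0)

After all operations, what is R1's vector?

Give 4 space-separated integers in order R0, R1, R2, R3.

Answer: 0 4 0 0

Derivation:
Op 1: inc R0 by 4 -> R0=(4,0,0,0) value=4
Op 2: merge R2<->R3 -> R2=(0,0,0,0) R3=(0,0,0,0)
Op 3: merge R0<->R3 -> R0=(4,0,0,0) R3=(4,0,0,0)
Op 4: inc R3 by 5 -> R3=(4,0,0,5) value=9
Op 5: merge R2<->R1 -> R2=(0,0,0,0) R1=(0,0,0,0)
Op 6: inc R1 by 4 -> R1=(0,4,0,0) value=4
Op 7: inc R0 by 3 -> R0=(7,0,0,0) value=7
Op 8: inc R2 by 4 -> R2=(0,0,4,0) value=4
Op 9: merge R2<->R3 -> R2=(4,0,4,5) R3=(4,0,4,5)
Op 10: merge R3<->R0 -> R3=(7,0,4,5) R0=(7,0,4,5)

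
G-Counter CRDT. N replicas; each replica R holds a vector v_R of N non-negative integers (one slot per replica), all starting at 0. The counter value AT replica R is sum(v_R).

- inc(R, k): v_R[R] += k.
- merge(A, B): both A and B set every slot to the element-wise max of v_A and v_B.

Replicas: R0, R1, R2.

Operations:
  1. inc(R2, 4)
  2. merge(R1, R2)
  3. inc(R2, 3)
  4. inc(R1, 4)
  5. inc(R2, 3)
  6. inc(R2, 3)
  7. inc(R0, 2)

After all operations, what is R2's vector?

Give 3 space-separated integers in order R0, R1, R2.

Answer: 0 0 13

Derivation:
Op 1: inc R2 by 4 -> R2=(0,0,4) value=4
Op 2: merge R1<->R2 -> R1=(0,0,4) R2=(0,0,4)
Op 3: inc R2 by 3 -> R2=(0,0,7) value=7
Op 4: inc R1 by 4 -> R1=(0,4,4) value=8
Op 5: inc R2 by 3 -> R2=(0,0,10) value=10
Op 6: inc R2 by 3 -> R2=(0,0,13) value=13
Op 7: inc R0 by 2 -> R0=(2,0,0) value=2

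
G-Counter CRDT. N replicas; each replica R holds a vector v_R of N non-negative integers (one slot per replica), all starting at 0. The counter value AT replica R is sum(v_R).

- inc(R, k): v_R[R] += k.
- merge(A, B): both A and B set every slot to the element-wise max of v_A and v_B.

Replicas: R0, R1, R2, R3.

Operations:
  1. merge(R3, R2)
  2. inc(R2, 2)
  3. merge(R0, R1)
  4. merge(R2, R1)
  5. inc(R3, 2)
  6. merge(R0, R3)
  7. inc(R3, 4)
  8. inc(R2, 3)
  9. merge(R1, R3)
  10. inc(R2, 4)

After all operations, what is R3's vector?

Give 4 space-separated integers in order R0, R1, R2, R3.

Answer: 0 0 2 6

Derivation:
Op 1: merge R3<->R2 -> R3=(0,0,0,0) R2=(0,0,0,0)
Op 2: inc R2 by 2 -> R2=(0,0,2,0) value=2
Op 3: merge R0<->R1 -> R0=(0,0,0,0) R1=(0,0,0,0)
Op 4: merge R2<->R1 -> R2=(0,0,2,0) R1=(0,0,2,0)
Op 5: inc R3 by 2 -> R3=(0,0,0,2) value=2
Op 6: merge R0<->R3 -> R0=(0,0,0,2) R3=(0,0,0,2)
Op 7: inc R3 by 4 -> R3=(0,0,0,6) value=6
Op 8: inc R2 by 3 -> R2=(0,0,5,0) value=5
Op 9: merge R1<->R3 -> R1=(0,0,2,6) R3=(0,0,2,6)
Op 10: inc R2 by 4 -> R2=(0,0,9,0) value=9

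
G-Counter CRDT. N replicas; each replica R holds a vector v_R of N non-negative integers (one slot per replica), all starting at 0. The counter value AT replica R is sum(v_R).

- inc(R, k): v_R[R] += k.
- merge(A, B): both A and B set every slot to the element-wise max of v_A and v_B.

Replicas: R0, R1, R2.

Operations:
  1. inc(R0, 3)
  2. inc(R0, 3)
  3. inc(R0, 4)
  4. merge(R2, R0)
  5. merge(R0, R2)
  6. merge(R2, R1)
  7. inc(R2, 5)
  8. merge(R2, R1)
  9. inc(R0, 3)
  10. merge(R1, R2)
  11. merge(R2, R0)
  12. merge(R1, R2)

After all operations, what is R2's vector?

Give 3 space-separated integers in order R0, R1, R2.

Op 1: inc R0 by 3 -> R0=(3,0,0) value=3
Op 2: inc R0 by 3 -> R0=(6,0,0) value=6
Op 3: inc R0 by 4 -> R0=(10,0,0) value=10
Op 4: merge R2<->R0 -> R2=(10,0,0) R0=(10,0,0)
Op 5: merge R0<->R2 -> R0=(10,0,0) R2=(10,0,0)
Op 6: merge R2<->R1 -> R2=(10,0,0) R1=(10,0,0)
Op 7: inc R2 by 5 -> R2=(10,0,5) value=15
Op 8: merge R2<->R1 -> R2=(10,0,5) R1=(10,0,5)
Op 9: inc R0 by 3 -> R0=(13,0,0) value=13
Op 10: merge R1<->R2 -> R1=(10,0,5) R2=(10,0,5)
Op 11: merge R2<->R0 -> R2=(13,0,5) R0=(13,0,5)
Op 12: merge R1<->R2 -> R1=(13,0,5) R2=(13,0,5)

Answer: 13 0 5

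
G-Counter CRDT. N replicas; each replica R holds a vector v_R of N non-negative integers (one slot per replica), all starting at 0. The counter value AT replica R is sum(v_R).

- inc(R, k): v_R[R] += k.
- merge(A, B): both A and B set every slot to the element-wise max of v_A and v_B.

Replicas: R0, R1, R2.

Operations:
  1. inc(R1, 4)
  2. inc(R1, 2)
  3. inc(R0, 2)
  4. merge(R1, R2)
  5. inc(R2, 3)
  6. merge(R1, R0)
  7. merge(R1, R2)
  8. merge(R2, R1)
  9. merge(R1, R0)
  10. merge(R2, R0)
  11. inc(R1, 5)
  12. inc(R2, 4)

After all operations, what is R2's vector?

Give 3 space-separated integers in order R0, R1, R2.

Answer: 2 6 7

Derivation:
Op 1: inc R1 by 4 -> R1=(0,4,0) value=4
Op 2: inc R1 by 2 -> R1=(0,6,0) value=6
Op 3: inc R0 by 2 -> R0=(2,0,0) value=2
Op 4: merge R1<->R2 -> R1=(0,6,0) R2=(0,6,0)
Op 5: inc R2 by 3 -> R2=(0,6,3) value=9
Op 6: merge R1<->R0 -> R1=(2,6,0) R0=(2,6,0)
Op 7: merge R1<->R2 -> R1=(2,6,3) R2=(2,6,3)
Op 8: merge R2<->R1 -> R2=(2,6,3) R1=(2,6,3)
Op 9: merge R1<->R0 -> R1=(2,6,3) R0=(2,6,3)
Op 10: merge R2<->R0 -> R2=(2,6,3) R0=(2,6,3)
Op 11: inc R1 by 5 -> R1=(2,11,3) value=16
Op 12: inc R2 by 4 -> R2=(2,6,7) value=15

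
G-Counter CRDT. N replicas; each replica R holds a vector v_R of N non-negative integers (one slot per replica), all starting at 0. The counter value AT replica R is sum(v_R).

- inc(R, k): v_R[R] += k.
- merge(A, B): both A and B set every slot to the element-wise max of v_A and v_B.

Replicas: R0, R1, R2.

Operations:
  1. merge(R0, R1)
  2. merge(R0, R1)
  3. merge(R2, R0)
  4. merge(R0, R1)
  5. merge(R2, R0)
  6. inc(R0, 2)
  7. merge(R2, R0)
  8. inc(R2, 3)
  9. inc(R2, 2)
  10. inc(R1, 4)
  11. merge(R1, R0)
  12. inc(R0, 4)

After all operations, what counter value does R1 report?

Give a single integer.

Answer: 6

Derivation:
Op 1: merge R0<->R1 -> R0=(0,0,0) R1=(0,0,0)
Op 2: merge R0<->R1 -> R0=(0,0,0) R1=(0,0,0)
Op 3: merge R2<->R0 -> R2=(0,0,0) R0=(0,0,0)
Op 4: merge R0<->R1 -> R0=(0,0,0) R1=(0,0,0)
Op 5: merge R2<->R0 -> R2=(0,0,0) R0=(0,0,0)
Op 6: inc R0 by 2 -> R0=(2,0,0) value=2
Op 7: merge R2<->R0 -> R2=(2,0,0) R0=(2,0,0)
Op 8: inc R2 by 3 -> R2=(2,0,3) value=5
Op 9: inc R2 by 2 -> R2=(2,0,5) value=7
Op 10: inc R1 by 4 -> R1=(0,4,0) value=4
Op 11: merge R1<->R0 -> R1=(2,4,0) R0=(2,4,0)
Op 12: inc R0 by 4 -> R0=(6,4,0) value=10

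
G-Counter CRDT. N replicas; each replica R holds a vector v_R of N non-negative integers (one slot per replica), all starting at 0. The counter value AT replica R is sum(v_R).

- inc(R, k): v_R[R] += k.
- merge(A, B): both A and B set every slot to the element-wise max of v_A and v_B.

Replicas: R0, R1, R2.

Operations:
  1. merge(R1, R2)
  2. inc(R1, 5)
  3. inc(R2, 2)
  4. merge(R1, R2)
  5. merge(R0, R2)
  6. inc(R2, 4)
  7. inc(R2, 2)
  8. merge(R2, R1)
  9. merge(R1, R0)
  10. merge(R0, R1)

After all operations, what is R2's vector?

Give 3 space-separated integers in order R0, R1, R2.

Answer: 0 5 8

Derivation:
Op 1: merge R1<->R2 -> R1=(0,0,0) R2=(0,0,0)
Op 2: inc R1 by 5 -> R1=(0,5,0) value=5
Op 3: inc R2 by 2 -> R2=(0,0,2) value=2
Op 4: merge R1<->R2 -> R1=(0,5,2) R2=(0,5,2)
Op 5: merge R0<->R2 -> R0=(0,5,2) R2=(0,5,2)
Op 6: inc R2 by 4 -> R2=(0,5,6) value=11
Op 7: inc R2 by 2 -> R2=(0,5,8) value=13
Op 8: merge R2<->R1 -> R2=(0,5,8) R1=(0,5,8)
Op 9: merge R1<->R0 -> R1=(0,5,8) R0=(0,5,8)
Op 10: merge R0<->R1 -> R0=(0,5,8) R1=(0,5,8)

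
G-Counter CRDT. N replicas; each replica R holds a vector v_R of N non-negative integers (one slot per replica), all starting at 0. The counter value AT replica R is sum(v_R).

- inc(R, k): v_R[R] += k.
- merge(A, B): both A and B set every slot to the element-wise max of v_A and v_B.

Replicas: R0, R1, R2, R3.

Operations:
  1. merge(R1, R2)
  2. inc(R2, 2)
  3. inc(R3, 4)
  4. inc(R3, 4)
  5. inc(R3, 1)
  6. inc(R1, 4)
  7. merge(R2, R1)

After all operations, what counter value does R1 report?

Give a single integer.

Op 1: merge R1<->R2 -> R1=(0,0,0,0) R2=(0,0,0,0)
Op 2: inc R2 by 2 -> R2=(0,0,2,0) value=2
Op 3: inc R3 by 4 -> R3=(0,0,0,4) value=4
Op 4: inc R3 by 4 -> R3=(0,0,0,8) value=8
Op 5: inc R3 by 1 -> R3=(0,0,0,9) value=9
Op 6: inc R1 by 4 -> R1=(0,4,0,0) value=4
Op 7: merge R2<->R1 -> R2=(0,4,2,0) R1=(0,4,2,0)

Answer: 6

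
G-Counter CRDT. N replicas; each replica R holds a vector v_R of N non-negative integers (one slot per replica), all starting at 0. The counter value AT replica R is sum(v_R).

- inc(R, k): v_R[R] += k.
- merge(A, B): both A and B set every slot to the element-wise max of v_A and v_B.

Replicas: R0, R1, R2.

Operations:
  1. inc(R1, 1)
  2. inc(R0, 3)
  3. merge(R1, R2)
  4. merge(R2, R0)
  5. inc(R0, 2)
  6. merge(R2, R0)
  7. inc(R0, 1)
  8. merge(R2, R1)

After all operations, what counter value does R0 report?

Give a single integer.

Op 1: inc R1 by 1 -> R1=(0,1,0) value=1
Op 2: inc R0 by 3 -> R0=(3,0,0) value=3
Op 3: merge R1<->R2 -> R1=(0,1,0) R2=(0,1,0)
Op 4: merge R2<->R0 -> R2=(3,1,0) R0=(3,1,0)
Op 5: inc R0 by 2 -> R0=(5,1,0) value=6
Op 6: merge R2<->R0 -> R2=(5,1,0) R0=(5,1,0)
Op 7: inc R0 by 1 -> R0=(6,1,0) value=7
Op 8: merge R2<->R1 -> R2=(5,1,0) R1=(5,1,0)

Answer: 7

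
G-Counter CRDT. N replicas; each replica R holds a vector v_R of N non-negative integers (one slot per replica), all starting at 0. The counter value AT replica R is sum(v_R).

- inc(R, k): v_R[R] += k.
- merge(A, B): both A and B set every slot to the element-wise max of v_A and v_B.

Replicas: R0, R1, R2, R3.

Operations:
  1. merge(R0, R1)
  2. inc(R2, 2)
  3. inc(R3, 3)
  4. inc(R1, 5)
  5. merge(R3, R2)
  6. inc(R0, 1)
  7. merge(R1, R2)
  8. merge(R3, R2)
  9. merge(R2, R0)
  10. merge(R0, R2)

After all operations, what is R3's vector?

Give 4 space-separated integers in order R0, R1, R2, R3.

Op 1: merge R0<->R1 -> R0=(0,0,0,0) R1=(0,0,0,0)
Op 2: inc R2 by 2 -> R2=(0,0,2,0) value=2
Op 3: inc R3 by 3 -> R3=(0,0,0,3) value=3
Op 4: inc R1 by 5 -> R1=(0,5,0,0) value=5
Op 5: merge R3<->R2 -> R3=(0,0,2,3) R2=(0,0,2,3)
Op 6: inc R0 by 1 -> R0=(1,0,0,0) value=1
Op 7: merge R1<->R2 -> R1=(0,5,2,3) R2=(0,5,2,3)
Op 8: merge R3<->R2 -> R3=(0,5,2,3) R2=(0,5,2,3)
Op 9: merge R2<->R0 -> R2=(1,5,2,3) R0=(1,5,2,3)
Op 10: merge R0<->R2 -> R0=(1,5,2,3) R2=(1,5,2,3)

Answer: 0 5 2 3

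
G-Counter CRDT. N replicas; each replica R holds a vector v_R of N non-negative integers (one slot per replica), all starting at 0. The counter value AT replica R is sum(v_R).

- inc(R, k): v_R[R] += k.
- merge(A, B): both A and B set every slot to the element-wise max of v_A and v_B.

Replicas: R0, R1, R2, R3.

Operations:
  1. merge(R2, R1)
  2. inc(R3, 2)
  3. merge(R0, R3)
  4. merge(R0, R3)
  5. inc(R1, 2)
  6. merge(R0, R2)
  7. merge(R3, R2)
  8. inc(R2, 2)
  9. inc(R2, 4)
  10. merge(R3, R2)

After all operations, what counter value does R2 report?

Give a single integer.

Answer: 8

Derivation:
Op 1: merge R2<->R1 -> R2=(0,0,0,0) R1=(0,0,0,0)
Op 2: inc R3 by 2 -> R3=(0,0,0,2) value=2
Op 3: merge R0<->R3 -> R0=(0,0,0,2) R3=(0,0,0,2)
Op 4: merge R0<->R3 -> R0=(0,0,0,2) R3=(0,0,0,2)
Op 5: inc R1 by 2 -> R1=(0,2,0,0) value=2
Op 6: merge R0<->R2 -> R0=(0,0,0,2) R2=(0,0,0,2)
Op 7: merge R3<->R2 -> R3=(0,0,0,2) R2=(0,0,0,2)
Op 8: inc R2 by 2 -> R2=(0,0,2,2) value=4
Op 9: inc R2 by 4 -> R2=(0,0,6,2) value=8
Op 10: merge R3<->R2 -> R3=(0,0,6,2) R2=(0,0,6,2)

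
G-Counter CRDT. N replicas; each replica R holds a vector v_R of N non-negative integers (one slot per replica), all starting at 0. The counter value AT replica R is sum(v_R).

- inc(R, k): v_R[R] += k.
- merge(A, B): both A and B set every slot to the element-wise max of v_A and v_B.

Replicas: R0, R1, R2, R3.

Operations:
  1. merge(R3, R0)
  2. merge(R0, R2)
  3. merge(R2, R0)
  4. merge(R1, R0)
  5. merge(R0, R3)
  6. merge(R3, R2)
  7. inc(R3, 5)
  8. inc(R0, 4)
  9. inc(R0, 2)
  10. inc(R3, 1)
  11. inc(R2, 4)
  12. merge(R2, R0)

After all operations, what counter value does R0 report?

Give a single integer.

Answer: 10

Derivation:
Op 1: merge R3<->R0 -> R3=(0,0,0,0) R0=(0,0,0,0)
Op 2: merge R0<->R2 -> R0=(0,0,0,0) R2=(0,0,0,0)
Op 3: merge R2<->R0 -> R2=(0,0,0,0) R0=(0,0,0,0)
Op 4: merge R1<->R0 -> R1=(0,0,0,0) R0=(0,0,0,0)
Op 5: merge R0<->R3 -> R0=(0,0,0,0) R3=(0,0,0,0)
Op 6: merge R3<->R2 -> R3=(0,0,0,0) R2=(0,0,0,0)
Op 7: inc R3 by 5 -> R3=(0,0,0,5) value=5
Op 8: inc R0 by 4 -> R0=(4,0,0,0) value=4
Op 9: inc R0 by 2 -> R0=(6,0,0,0) value=6
Op 10: inc R3 by 1 -> R3=(0,0,0,6) value=6
Op 11: inc R2 by 4 -> R2=(0,0,4,0) value=4
Op 12: merge R2<->R0 -> R2=(6,0,4,0) R0=(6,0,4,0)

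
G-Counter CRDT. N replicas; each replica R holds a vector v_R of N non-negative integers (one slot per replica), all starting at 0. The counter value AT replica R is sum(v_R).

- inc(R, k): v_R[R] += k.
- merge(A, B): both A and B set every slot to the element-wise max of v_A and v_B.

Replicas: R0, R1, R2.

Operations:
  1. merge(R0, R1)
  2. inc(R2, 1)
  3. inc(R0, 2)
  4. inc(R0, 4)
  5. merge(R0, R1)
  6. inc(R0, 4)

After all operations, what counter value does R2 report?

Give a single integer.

Answer: 1

Derivation:
Op 1: merge R0<->R1 -> R0=(0,0,0) R1=(0,0,0)
Op 2: inc R2 by 1 -> R2=(0,0,1) value=1
Op 3: inc R0 by 2 -> R0=(2,0,0) value=2
Op 4: inc R0 by 4 -> R0=(6,0,0) value=6
Op 5: merge R0<->R1 -> R0=(6,0,0) R1=(6,0,0)
Op 6: inc R0 by 4 -> R0=(10,0,0) value=10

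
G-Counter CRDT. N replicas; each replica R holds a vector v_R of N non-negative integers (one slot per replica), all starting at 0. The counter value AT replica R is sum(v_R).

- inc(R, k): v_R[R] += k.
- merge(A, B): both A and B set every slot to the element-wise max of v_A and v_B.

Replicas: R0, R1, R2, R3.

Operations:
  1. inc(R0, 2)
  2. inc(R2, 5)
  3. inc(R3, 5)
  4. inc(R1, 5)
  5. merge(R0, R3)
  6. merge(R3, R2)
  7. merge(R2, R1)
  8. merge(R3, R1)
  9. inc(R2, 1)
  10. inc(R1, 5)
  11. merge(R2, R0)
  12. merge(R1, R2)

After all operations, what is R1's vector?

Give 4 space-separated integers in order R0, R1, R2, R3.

Answer: 2 10 6 5

Derivation:
Op 1: inc R0 by 2 -> R0=(2,0,0,0) value=2
Op 2: inc R2 by 5 -> R2=(0,0,5,0) value=5
Op 3: inc R3 by 5 -> R3=(0,0,0,5) value=5
Op 4: inc R1 by 5 -> R1=(0,5,0,0) value=5
Op 5: merge R0<->R3 -> R0=(2,0,0,5) R3=(2,0,0,5)
Op 6: merge R3<->R2 -> R3=(2,0,5,5) R2=(2,0,5,5)
Op 7: merge R2<->R1 -> R2=(2,5,5,5) R1=(2,5,5,5)
Op 8: merge R3<->R1 -> R3=(2,5,5,5) R1=(2,5,5,5)
Op 9: inc R2 by 1 -> R2=(2,5,6,5) value=18
Op 10: inc R1 by 5 -> R1=(2,10,5,5) value=22
Op 11: merge R2<->R0 -> R2=(2,5,6,5) R0=(2,5,6,5)
Op 12: merge R1<->R2 -> R1=(2,10,6,5) R2=(2,10,6,5)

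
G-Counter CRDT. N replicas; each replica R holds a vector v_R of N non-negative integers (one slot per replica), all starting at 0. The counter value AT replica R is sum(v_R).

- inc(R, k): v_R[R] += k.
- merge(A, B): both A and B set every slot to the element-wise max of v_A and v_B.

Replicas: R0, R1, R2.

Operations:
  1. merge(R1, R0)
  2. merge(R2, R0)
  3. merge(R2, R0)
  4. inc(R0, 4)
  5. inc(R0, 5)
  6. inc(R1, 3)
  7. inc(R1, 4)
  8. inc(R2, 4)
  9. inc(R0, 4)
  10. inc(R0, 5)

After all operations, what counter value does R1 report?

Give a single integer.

Op 1: merge R1<->R0 -> R1=(0,0,0) R0=(0,0,0)
Op 2: merge R2<->R0 -> R2=(0,0,0) R0=(0,0,0)
Op 3: merge R2<->R0 -> R2=(0,0,0) R0=(0,0,0)
Op 4: inc R0 by 4 -> R0=(4,0,0) value=4
Op 5: inc R0 by 5 -> R0=(9,0,0) value=9
Op 6: inc R1 by 3 -> R1=(0,3,0) value=3
Op 7: inc R1 by 4 -> R1=(0,7,0) value=7
Op 8: inc R2 by 4 -> R2=(0,0,4) value=4
Op 9: inc R0 by 4 -> R0=(13,0,0) value=13
Op 10: inc R0 by 5 -> R0=(18,0,0) value=18

Answer: 7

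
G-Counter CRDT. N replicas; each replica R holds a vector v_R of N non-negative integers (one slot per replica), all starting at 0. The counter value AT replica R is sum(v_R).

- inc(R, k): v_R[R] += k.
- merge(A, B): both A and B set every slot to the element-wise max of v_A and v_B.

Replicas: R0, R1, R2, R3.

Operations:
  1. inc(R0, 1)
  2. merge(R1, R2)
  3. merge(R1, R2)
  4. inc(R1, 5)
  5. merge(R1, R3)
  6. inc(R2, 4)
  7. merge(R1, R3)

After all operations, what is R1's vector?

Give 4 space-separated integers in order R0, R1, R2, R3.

Answer: 0 5 0 0

Derivation:
Op 1: inc R0 by 1 -> R0=(1,0,0,0) value=1
Op 2: merge R1<->R2 -> R1=(0,0,0,0) R2=(0,0,0,0)
Op 3: merge R1<->R2 -> R1=(0,0,0,0) R2=(0,0,0,0)
Op 4: inc R1 by 5 -> R1=(0,5,0,0) value=5
Op 5: merge R1<->R3 -> R1=(0,5,0,0) R3=(0,5,0,0)
Op 6: inc R2 by 4 -> R2=(0,0,4,0) value=4
Op 7: merge R1<->R3 -> R1=(0,5,0,0) R3=(0,5,0,0)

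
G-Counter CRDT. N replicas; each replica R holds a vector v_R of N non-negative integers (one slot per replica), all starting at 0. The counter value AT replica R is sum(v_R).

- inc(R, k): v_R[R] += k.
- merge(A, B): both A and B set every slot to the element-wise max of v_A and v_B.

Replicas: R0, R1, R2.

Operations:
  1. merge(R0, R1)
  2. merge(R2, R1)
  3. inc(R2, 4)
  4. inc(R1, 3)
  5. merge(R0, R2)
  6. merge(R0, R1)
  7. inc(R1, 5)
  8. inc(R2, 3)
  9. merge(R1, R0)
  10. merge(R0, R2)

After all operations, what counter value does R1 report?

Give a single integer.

Answer: 12

Derivation:
Op 1: merge R0<->R1 -> R0=(0,0,0) R1=(0,0,0)
Op 2: merge R2<->R1 -> R2=(0,0,0) R1=(0,0,0)
Op 3: inc R2 by 4 -> R2=(0,0,4) value=4
Op 4: inc R1 by 3 -> R1=(0,3,0) value=3
Op 5: merge R0<->R2 -> R0=(0,0,4) R2=(0,0,4)
Op 6: merge R0<->R1 -> R0=(0,3,4) R1=(0,3,4)
Op 7: inc R1 by 5 -> R1=(0,8,4) value=12
Op 8: inc R2 by 3 -> R2=(0,0,7) value=7
Op 9: merge R1<->R0 -> R1=(0,8,4) R0=(0,8,4)
Op 10: merge R0<->R2 -> R0=(0,8,7) R2=(0,8,7)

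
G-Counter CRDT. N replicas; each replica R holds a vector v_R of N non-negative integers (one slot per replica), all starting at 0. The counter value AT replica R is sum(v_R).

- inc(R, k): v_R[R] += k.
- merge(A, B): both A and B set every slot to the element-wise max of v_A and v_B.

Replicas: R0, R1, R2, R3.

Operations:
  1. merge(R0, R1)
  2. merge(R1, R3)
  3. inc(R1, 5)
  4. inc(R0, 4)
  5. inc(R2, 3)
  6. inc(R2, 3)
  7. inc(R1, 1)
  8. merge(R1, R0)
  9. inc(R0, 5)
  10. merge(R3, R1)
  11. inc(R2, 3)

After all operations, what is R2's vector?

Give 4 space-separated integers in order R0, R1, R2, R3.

Op 1: merge R0<->R1 -> R0=(0,0,0,0) R1=(0,0,0,0)
Op 2: merge R1<->R3 -> R1=(0,0,0,0) R3=(0,0,0,0)
Op 3: inc R1 by 5 -> R1=(0,5,0,0) value=5
Op 4: inc R0 by 4 -> R0=(4,0,0,0) value=4
Op 5: inc R2 by 3 -> R2=(0,0,3,0) value=3
Op 6: inc R2 by 3 -> R2=(0,0,6,0) value=6
Op 7: inc R1 by 1 -> R1=(0,6,0,0) value=6
Op 8: merge R1<->R0 -> R1=(4,6,0,0) R0=(4,6,0,0)
Op 9: inc R0 by 5 -> R0=(9,6,0,0) value=15
Op 10: merge R3<->R1 -> R3=(4,6,0,0) R1=(4,6,0,0)
Op 11: inc R2 by 3 -> R2=(0,0,9,0) value=9

Answer: 0 0 9 0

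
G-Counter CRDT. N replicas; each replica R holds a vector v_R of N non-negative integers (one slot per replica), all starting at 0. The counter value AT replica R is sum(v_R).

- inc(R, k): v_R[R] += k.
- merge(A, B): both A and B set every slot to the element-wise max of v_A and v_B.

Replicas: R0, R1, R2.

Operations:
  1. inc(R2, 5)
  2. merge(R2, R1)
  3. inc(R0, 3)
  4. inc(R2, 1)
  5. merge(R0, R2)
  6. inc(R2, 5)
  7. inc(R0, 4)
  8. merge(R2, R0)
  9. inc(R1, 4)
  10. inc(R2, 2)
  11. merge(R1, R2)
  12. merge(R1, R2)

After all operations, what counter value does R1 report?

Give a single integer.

Answer: 24

Derivation:
Op 1: inc R2 by 5 -> R2=(0,0,5) value=5
Op 2: merge R2<->R1 -> R2=(0,0,5) R1=(0,0,5)
Op 3: inc R0 by 3 -> R0=(3,0,0) value=3
Op 4: inc R2 by 1 -> R2=(0,0,6) value=6
Op 5: merge R0<->R2 -> R0=(3,0,6) R2=(3,0,6)
Op 6: inc R2 by 5 -> R2=(3,0,11) value=14
Op 7: inc R0 by 4 -> R0=(7,0,6) value=13
Op 8: merge R2<->R0 -> R2=(7,0,11) R0=(7,0,11)
Op 9: inc R1 by 4 -> R1=(0,4,5) value=9
Op 10: inc R2 by 2 -> R2=(7,0,13) value=20
Op 11: merge R1<->R2 -> R1=(7,4,13) R2=(7,4,13)
Op 12: merge R1<->R2 -> R1=(7,4,13) R2=(7,4,13)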